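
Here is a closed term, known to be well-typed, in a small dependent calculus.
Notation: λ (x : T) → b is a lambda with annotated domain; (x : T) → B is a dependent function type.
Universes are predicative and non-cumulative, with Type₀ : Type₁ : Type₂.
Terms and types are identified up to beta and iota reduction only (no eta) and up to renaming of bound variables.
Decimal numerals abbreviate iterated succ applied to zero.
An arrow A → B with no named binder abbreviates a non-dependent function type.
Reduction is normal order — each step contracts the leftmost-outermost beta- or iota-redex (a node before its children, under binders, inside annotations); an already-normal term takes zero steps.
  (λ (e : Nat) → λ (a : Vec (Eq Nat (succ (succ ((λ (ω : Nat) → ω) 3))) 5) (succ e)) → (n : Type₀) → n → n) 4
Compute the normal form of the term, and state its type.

resulting normal form:
  λ (e : Vec (Eq Nat 5 5) 5) → (a : Type₀) → a → a
inferred type:
  Vec (Eq Nat 5 5) 5 → Type₁


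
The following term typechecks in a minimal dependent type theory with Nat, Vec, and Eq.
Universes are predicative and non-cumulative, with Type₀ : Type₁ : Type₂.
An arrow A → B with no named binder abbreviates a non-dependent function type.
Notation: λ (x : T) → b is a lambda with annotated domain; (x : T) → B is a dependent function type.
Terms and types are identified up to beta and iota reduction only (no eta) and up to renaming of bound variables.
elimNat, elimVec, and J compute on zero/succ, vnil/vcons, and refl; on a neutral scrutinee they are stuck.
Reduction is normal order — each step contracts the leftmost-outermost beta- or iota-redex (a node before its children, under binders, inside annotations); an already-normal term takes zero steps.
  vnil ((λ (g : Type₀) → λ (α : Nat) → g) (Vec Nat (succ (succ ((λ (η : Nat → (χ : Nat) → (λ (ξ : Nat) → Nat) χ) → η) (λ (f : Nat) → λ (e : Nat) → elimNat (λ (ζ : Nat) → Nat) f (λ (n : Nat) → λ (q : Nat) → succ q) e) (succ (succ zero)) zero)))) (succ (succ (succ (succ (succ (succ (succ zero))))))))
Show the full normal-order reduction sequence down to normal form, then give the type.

reduction (normal order):
  vnil ((λ (g : Type₀) → λ (α : Nat) → g) (Vec Nat (succ (succ ((λ (η : Nat → (χ : Nat) → (λ (ξ : Nat) → Nat) χ) → η) (λ (f : Nat) → λ (e : Nat) → elimNat (λ (ζ : Nat) → Nat) f (λ (n : Nat) → λ (q : Nat) → succ q) e) (succ (succ zero)) zero)))) (succ (succ (succ (succ (succ (succ (succ zero))))))))
  ~> vnil ((λ (g : Nat) → Vec Nat (succ (succ ((λ (α : Nat → (η : Nat) → (λ (χ : Nat) → Nat) η) → α) (λ (ξ : Nat) → λ (f : Nat) → elimNat (λ (e : Nat) → Nat) ξ (λ (ζ : Nat) → λ (n : Nat) → succ n) f) (succ (succ zero)) zero)))) (succ (succ (succ (succ (succ (succ (succ zero))))))))
  ~> vnil (Vec Nat (succ (succ ((λ (g : Nat → (α : Nat) → (λ (η : Nat) → Nat) α) → g) (λ (χ : Nat) → λ (ξ : Nat) → elimNat (λ (f : Nat) → Nat) χ (λ (e : Nat) → λ (ζ : Nat) → succ ζ) ξ) (succ (succ zero)) zero))))
  ~> vnil (Vec Nat (succ (succ ((λ (g : Nat) → λ (α : Nat) → elimNat (λ (η : Nat) → Nat) g (λ (χ : Nat) → λ (ξ : Nat) → succ ξ) α) (succ (succ zero)) zero))))
  ~> vnil (Vec Nat (succ (succ ((λ (g : Nat) → elimNat (λ (α : Nat) → Nat) (succ (succ zero)) (λ (η : Nat) → λ (χ : Nat) → succ χ) g) zero))))
  ~> vnil (Vec Nat (succ (succ (elimNat (λ (g : Nat) → Nat) (succ (succ zero)) (λ (α : Nat) → λ (η : Nat) → succ η) zero))))
  ~> vnil (Vec Nat (succ (succ (succ (succ zero)))))
the term's type:
  Vec (Vec Nat (succ (succ (succ (succ zero))))) zero


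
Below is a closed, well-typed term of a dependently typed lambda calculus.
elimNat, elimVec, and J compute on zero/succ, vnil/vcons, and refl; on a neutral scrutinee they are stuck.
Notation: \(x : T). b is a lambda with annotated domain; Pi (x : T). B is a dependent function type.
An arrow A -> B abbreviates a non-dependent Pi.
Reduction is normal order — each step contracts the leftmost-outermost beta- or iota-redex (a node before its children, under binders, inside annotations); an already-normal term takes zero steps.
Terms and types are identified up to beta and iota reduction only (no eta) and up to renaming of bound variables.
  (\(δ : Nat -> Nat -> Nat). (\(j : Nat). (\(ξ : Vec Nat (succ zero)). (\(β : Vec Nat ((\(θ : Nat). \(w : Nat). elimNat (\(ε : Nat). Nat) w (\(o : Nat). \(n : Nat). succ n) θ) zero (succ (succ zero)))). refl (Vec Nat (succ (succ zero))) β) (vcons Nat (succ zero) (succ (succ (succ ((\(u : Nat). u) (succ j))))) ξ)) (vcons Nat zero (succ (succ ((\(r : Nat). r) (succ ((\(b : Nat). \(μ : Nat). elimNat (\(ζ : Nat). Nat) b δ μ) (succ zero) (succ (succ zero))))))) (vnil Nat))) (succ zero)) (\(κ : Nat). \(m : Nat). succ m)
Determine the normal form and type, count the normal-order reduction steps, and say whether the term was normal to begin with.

resulting normal form:
  refl (Vec Nat (succ (succ zero))) (vcons Nat (succ zero) (succ (succ (succ (succ (succ zero))))) (vcons Nat zero (succ (succ (succ (succ (succ (succ zero)))))) (vnil Nat)))
the term's type:
  Eq (Vec Nat (succ (succ zero))) (vcons Nat (succ zero) (succ (succ (succ (succ (succ zero))))) (vcons Nat zero (succ (succ (succ (succ (succ (succ zero)))))) (vnil Nat))) (vcons Nat (succ zero) (succ (succ (succ (succ (succ zero))))) (vcons Nat zero (succ (succ (succ (succ (succ (succ zero)))))) (vnil Nat)))
reduction steps (normal order): 15
started in normal form: no
first contracted redex: a beta-redex


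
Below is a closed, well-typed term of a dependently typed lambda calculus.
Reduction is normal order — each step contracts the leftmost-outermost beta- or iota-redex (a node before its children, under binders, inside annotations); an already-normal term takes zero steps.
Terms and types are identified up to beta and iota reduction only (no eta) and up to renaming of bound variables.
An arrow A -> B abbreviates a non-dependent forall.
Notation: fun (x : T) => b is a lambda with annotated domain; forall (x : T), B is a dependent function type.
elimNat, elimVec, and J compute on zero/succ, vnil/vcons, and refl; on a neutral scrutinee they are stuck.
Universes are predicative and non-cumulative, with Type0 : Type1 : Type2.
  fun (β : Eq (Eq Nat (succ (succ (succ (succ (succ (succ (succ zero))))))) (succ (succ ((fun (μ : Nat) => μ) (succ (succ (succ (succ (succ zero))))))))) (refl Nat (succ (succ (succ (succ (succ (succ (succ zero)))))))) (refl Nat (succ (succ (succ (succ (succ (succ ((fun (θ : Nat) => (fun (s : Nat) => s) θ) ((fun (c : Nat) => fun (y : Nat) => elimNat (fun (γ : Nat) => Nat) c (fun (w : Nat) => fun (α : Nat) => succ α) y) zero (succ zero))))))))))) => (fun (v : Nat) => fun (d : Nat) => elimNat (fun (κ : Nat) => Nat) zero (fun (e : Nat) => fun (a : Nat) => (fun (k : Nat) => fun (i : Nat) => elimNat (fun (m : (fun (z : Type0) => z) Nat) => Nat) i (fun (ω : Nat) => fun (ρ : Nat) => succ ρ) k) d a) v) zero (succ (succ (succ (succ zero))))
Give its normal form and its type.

reduced normal form:
  fun (β : Eq (Eq Nat (succ (succ (succ (succ (succ (succ (succ zero))))))) (succ (succ (succ (succ (succ (succ (succ zero)))))))) (refl Nat (succ (succ (succ (succ (succ (succ (succ zero)))))))) (refl Nat (succ (succ (succ (succ (succ (succ (succ zero))))))))) => zero
the term's type:
  Eq (Eq Nat (succ (succ (succ (succ (succ (succ (succ zero))))))) (succ (succ (succ (succ (succ (succ (succ zero)))))))) (refl Nat (succ (succ (succ (succ (succ (succ (succ zero)))))))) (refl Nat (succ (succ (succ (succ (succ (succ (succ zero)))))))) -> Nat
observation: the leftmost-outermost redex is a beta-redex, and normalization takes 12 steps.


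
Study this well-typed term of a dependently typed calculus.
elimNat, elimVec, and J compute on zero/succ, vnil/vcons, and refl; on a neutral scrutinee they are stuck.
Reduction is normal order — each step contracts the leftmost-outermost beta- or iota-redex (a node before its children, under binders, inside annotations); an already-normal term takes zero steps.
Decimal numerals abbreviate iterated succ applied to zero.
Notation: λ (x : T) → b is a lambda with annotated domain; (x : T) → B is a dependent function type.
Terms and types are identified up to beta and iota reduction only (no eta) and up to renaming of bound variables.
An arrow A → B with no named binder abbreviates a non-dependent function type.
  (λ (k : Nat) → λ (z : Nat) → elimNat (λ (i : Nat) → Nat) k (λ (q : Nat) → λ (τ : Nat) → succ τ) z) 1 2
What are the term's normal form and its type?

reduced normal form:
  3
inferred type:
  Nat


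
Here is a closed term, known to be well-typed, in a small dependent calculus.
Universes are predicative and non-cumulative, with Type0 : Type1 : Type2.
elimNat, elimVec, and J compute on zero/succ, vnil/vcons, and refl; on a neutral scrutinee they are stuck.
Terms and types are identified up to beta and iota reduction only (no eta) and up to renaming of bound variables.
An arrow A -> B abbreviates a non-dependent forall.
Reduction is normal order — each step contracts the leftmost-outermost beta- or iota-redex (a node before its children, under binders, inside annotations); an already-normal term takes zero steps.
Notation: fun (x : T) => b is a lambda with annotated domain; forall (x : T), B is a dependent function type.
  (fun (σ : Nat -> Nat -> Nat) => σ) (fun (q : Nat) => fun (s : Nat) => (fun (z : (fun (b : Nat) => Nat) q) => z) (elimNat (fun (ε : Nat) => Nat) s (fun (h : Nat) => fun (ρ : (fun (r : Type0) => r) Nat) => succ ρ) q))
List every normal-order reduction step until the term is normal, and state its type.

normal-order reduction sequence:
  (fun (σ : Nat -> Nat -> Nat) => σ) (fun (q : Nat) => fun (s : Nat) => (fun (z : (fun (b : Nat) => Nat) q) => z) (elimNat (fun (ε : Nat) => Nat) s (fun (h : Nat) => fun (ρ : (fun (r : Type0) => r) Nat) => succ ρ) q))
  ~> fun (σ : Nat) => fun (q : Nat) => (fun (s : (fun (z : Nat) => Nat) σ) => s) (elimNat (fun (b : Nat) => Nat) q (fun (ε : Nat) => fun (h : (fun (ρ : Type0) => ρ) Nat) => succ h) σ)
  ~> fun (σ : Nat) => fun (q : Nat) => elimNat (fun (s : Nat) => Nat) q (fun (z : Nat) => fun (b : (fun (ε : Type0) => ε) Nat) => succ b) σ
  ~> fun (σ : Nat) => fun (q : Nat) => elimNat (fun (s : Nat) => Nat) q (fun (z : Nat) => fun (b : Nat) => succ b) σ
inferred type:
  Nat -> Nat -> Nat


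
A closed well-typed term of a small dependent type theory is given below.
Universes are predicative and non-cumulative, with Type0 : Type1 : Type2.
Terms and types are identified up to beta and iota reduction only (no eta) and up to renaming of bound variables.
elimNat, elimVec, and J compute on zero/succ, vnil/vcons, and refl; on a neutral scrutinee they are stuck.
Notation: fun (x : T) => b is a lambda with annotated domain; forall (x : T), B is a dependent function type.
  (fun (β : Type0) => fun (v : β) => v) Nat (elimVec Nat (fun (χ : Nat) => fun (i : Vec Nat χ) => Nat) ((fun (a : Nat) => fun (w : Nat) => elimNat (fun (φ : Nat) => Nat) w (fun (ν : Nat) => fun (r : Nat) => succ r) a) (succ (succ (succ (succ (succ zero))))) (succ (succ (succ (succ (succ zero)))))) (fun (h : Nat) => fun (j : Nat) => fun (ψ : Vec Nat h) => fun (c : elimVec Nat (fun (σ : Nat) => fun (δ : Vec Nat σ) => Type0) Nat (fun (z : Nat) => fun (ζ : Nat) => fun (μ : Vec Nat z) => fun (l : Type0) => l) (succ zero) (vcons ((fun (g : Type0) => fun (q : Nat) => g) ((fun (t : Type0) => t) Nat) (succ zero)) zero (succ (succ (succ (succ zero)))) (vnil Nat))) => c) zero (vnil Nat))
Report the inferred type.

the term's type:
  Nat


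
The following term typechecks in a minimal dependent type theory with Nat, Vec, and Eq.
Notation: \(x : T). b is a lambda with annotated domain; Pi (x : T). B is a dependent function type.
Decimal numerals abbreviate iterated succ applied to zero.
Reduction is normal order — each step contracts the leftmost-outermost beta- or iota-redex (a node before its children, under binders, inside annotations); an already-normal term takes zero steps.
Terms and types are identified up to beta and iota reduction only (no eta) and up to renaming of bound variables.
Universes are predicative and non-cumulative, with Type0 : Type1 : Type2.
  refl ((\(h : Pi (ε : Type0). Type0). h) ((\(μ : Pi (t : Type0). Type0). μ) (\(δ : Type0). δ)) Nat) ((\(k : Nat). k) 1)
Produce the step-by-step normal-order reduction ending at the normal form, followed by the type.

normal-order reduction sequence:
  refl ((\(h : Pi (ε : Type0). Type0). h) ((\(μ : Pi (t : Type0). Type0). μ) (\(δ : Type0). δ)) Nat) ((\(k : Nat). k) 1)
  ~> refl ((\(h : Pi (ε : Type0). Type0). h) (\(μ : Type0). μ) Nat) ((\(t : Nat). t) 1)
  ~> refl ((\(h : Type0). h) Nat) ((\(ε : Nat). ε) 1)
  ~> refl Nat ((\(h : Nat). h) 1)
  ~> refl Nat 1
the term's type:
  Eq Nat 1 1


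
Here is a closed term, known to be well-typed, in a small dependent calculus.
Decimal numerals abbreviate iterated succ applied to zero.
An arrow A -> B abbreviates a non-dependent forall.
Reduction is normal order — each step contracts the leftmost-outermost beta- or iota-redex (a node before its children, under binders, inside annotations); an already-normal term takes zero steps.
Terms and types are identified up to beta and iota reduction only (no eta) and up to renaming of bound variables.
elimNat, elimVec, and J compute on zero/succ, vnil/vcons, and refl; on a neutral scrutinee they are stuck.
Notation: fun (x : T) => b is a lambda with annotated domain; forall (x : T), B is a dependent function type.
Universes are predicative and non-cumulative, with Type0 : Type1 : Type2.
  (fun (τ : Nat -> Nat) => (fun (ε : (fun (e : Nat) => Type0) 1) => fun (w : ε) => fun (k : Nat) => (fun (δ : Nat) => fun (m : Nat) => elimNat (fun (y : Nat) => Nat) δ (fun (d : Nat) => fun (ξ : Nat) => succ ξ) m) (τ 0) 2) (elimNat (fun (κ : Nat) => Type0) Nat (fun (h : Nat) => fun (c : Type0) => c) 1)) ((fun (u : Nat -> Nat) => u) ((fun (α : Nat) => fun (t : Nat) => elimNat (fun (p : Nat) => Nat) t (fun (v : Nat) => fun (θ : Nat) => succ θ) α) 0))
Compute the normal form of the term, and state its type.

reduced normal form:
  fun (τ : Nat) => fun (ε : Nat) => 2
the term's type:
  Nat -> Nat -> Nat


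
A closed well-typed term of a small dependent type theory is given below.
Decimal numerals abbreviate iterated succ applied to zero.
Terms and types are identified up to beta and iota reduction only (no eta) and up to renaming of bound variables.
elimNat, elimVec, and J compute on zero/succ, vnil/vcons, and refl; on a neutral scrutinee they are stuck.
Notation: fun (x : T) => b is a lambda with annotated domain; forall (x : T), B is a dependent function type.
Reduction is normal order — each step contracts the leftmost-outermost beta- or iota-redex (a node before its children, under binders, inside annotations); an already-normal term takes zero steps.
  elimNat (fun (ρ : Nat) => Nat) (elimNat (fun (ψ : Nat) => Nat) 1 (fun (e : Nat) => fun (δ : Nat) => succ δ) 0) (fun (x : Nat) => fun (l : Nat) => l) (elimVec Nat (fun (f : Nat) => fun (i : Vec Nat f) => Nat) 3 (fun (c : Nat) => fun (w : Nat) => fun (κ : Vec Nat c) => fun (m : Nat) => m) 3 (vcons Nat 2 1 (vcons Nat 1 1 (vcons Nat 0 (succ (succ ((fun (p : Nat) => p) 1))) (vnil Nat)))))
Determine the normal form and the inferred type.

reduced normal form:
  1
inferred type:
  Nat


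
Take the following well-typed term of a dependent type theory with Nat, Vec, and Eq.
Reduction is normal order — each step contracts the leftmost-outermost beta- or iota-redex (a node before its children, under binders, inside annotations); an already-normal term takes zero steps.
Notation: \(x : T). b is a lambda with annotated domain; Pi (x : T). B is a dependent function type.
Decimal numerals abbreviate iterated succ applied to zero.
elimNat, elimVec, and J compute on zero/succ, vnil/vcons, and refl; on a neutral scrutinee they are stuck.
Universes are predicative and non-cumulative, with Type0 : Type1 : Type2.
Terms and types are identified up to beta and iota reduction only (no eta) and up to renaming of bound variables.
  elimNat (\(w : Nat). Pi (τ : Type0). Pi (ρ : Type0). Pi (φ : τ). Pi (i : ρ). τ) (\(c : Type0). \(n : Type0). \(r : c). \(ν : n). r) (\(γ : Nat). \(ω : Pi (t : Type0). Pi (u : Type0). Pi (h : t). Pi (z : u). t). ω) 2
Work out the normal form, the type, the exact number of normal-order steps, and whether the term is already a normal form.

reduced normal form:
  \(w : Type0). \(τ : Type0). \(ρ : w). \(φ : τ). ρ
inferred type:
  Pi (w : Type0). Pi (τ : Type0). Pi (ρ : w). Pi (φ : τ). w
reduction steps (normal order): 7
started in normal form: no
first contracted redex: an elimNat iota-redex


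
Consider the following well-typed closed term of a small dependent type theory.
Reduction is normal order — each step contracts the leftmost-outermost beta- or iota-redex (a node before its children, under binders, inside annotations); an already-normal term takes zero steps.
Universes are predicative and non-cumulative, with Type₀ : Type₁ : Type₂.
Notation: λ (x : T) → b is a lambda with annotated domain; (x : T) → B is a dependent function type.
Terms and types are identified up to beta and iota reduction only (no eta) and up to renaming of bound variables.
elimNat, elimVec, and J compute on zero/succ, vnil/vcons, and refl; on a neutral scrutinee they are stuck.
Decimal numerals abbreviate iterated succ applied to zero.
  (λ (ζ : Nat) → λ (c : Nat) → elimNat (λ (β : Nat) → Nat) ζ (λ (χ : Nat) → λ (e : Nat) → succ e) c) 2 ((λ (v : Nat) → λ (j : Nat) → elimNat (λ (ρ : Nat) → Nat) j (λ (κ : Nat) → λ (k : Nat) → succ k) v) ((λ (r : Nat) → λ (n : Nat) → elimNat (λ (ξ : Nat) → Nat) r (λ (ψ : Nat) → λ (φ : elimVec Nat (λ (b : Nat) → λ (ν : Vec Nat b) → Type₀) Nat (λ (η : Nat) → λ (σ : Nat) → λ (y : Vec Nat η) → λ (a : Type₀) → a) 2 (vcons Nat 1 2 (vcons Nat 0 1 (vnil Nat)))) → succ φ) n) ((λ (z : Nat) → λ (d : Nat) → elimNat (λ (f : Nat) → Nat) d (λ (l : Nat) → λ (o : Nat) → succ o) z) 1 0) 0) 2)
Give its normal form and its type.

resulting normal form:
  5
type:
  Nat


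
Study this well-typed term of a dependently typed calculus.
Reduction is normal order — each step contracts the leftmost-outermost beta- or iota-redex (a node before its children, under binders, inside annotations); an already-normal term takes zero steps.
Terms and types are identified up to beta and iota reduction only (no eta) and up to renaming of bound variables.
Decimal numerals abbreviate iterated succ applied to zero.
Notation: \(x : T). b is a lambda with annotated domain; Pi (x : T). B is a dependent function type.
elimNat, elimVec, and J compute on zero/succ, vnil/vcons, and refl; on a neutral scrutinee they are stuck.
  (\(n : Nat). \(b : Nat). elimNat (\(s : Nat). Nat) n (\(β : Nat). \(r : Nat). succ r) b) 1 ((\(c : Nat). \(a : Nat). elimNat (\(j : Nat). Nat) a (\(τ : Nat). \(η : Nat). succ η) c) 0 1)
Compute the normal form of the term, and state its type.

resulting normal form:
  2
inferred type:
  Nat


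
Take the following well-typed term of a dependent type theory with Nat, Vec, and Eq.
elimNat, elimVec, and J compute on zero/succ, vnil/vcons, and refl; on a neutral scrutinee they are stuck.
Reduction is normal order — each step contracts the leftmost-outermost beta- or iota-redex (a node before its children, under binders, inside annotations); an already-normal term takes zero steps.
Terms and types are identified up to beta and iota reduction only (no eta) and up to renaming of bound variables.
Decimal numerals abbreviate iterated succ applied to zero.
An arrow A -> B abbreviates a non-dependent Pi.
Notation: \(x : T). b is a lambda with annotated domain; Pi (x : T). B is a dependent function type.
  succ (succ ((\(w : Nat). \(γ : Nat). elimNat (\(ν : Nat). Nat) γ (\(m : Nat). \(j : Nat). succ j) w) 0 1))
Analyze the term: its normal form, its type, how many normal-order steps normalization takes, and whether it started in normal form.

reduced normal form:
  3
type:
  Nat
normal-order step count: 3
started in normal form: no
first contracted redex: a beta-redex


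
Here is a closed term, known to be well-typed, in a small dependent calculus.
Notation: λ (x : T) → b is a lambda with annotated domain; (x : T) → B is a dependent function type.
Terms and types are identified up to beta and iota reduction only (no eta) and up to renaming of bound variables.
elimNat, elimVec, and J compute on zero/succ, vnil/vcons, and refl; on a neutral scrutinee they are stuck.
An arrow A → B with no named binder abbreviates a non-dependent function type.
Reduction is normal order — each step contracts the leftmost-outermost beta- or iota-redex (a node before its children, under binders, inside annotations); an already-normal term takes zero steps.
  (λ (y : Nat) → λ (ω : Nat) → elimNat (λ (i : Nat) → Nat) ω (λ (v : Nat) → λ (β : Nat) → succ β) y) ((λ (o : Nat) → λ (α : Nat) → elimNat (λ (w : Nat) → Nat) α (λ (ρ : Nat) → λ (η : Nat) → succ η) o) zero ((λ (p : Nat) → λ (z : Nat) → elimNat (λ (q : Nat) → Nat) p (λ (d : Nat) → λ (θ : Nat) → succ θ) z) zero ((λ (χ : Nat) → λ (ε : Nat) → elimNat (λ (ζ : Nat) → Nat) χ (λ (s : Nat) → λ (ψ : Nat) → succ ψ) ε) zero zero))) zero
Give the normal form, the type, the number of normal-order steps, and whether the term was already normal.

resulting normal form:
  zero
inferred type:
  Nat
normal-order step count: 12
term was already normal: no
first redex: a beta-redex


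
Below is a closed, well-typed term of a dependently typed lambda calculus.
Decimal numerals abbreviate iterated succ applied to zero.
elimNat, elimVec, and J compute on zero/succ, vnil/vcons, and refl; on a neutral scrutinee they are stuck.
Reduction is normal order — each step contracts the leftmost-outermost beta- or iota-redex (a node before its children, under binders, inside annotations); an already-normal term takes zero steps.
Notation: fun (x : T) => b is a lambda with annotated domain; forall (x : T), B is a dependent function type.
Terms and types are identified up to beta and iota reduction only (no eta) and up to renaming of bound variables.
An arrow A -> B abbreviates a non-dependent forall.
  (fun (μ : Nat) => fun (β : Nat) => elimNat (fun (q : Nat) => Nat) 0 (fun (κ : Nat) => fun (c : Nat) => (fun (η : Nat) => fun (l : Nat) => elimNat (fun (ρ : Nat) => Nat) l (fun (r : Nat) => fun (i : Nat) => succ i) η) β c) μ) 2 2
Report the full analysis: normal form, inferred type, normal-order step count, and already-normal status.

resulting normal form:
  4
type:
  Nat
normal-order step count: 27
started in normal form: no
first redex: a beta-redex


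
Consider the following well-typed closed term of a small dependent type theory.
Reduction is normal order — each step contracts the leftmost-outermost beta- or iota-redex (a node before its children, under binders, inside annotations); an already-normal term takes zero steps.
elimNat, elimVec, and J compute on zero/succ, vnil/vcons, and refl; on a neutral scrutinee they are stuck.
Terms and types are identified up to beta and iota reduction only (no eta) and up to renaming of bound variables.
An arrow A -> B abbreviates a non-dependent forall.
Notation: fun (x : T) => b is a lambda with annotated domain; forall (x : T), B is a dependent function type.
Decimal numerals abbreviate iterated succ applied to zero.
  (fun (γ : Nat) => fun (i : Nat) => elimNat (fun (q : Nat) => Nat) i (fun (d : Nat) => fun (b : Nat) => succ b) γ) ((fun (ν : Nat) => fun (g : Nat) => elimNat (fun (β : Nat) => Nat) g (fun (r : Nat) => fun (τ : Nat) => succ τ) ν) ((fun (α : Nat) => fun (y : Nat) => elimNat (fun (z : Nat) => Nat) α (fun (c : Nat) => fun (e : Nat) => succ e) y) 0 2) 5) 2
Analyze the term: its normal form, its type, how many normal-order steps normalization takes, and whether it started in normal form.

resulting normal form:
  9
type:
  Nat
reduction steps (normal order): 42
already normal: no
first contracted redex: a beta-redex


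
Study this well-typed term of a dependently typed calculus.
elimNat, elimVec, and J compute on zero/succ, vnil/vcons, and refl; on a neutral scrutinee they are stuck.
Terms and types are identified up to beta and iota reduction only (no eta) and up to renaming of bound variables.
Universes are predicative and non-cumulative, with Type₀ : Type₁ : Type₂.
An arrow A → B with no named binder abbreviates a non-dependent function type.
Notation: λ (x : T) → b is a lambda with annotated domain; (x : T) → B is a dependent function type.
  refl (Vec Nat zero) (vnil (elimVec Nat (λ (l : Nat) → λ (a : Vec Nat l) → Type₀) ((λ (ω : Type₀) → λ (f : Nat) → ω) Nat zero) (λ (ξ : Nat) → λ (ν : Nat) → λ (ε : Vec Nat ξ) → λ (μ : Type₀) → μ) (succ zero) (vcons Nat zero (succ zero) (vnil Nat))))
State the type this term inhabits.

inferred type:
  Eq (Vec Nat zero) (vnil Nat) (vnil Nat)


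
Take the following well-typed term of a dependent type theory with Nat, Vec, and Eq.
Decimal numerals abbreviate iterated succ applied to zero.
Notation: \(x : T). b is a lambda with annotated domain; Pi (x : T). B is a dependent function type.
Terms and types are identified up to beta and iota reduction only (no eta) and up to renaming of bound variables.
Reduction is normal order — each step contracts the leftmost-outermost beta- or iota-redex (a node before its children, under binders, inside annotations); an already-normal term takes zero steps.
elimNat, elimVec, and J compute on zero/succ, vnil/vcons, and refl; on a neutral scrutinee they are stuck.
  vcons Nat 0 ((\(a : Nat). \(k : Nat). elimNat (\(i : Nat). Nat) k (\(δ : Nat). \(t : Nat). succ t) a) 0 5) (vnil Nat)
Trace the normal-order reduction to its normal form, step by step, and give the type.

normal-order reduction sequence:
  vcons Nat 0 ((\(a : Nat). \(k : Nat). elimNat (\(i : Nat). Nat) k (\(δ : Nat). \(t : Nat). succ t) a) 0 5) (vnil Nat)
  ~> vcons Nat 0 ((\(a : Nat). elimNat (\(k : Nat). Nat) a (\(i : Nat). \(δ : Nat). succ δ) 0) 5) (vnil Nat)
  ~> vcons Nat 0 (elimNat (\(a : Nat). Nat) 5 (\(k : Nat). \(i : Nat). succ i) 0) (vnil Nat)
  ~> vcons Nat 0 5 (vnil Nat)
type:
  Vec Nat 1


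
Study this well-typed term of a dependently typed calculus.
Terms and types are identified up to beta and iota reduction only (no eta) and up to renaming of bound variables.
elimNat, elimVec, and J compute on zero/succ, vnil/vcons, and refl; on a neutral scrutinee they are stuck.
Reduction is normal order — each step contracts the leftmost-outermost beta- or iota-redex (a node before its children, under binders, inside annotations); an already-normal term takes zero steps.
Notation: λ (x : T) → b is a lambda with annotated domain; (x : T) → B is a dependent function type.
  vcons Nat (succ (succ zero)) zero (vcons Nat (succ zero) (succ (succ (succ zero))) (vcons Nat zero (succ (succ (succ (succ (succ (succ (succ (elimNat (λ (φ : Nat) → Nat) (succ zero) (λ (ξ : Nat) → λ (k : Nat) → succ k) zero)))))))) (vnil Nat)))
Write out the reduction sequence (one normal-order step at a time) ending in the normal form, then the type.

normal-order reduction sequence:
  vcons Nat (succ (succ zero)) zero (vcons Nat (succ zero) (succ (succ (succ zero))) (vcons Nat zero (succ (succ (succ (succ (succ (succ (succ (elimNat (λ (φ : Nat) → Nat) (succ zero) (λ (ξ : Nat) → λ (k : Nat) → succ k) zero)))))))) (vnil Nat)))
  ~> vcons Nat (succ (succ zero)) zero (vcons Nat (succ zero) (succ (succ (succ zero))) (vcons Nat zero (succ (succ (succ (succ (succ (succ (succ (succ zero)))))))) (vnil Nat)))
type:
  Vec Nat (succ (succ (succ zero)))


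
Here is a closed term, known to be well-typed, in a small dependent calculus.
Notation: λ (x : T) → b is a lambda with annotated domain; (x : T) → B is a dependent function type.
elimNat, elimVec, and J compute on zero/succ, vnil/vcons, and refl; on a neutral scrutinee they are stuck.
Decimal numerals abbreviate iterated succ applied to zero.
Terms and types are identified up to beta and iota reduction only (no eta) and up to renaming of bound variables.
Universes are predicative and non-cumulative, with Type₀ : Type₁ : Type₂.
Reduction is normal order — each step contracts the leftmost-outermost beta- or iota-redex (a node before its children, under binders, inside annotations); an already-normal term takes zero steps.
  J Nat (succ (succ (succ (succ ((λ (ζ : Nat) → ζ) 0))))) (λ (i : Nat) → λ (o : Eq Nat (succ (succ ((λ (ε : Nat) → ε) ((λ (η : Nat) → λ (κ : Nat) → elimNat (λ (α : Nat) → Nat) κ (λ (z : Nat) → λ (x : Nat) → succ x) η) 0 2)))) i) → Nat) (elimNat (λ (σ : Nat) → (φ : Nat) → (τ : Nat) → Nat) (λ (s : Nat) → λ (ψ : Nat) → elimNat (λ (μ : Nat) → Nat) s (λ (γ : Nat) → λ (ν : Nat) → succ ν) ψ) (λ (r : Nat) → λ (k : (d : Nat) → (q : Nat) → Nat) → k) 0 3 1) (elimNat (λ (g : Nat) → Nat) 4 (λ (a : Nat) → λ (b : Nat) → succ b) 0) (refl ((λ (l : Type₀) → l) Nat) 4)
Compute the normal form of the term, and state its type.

reduced normal form:
  4
type:
  Nat
observation: reduction starts at a J iota-redex, and 8 normal-order steps reach the normal form.


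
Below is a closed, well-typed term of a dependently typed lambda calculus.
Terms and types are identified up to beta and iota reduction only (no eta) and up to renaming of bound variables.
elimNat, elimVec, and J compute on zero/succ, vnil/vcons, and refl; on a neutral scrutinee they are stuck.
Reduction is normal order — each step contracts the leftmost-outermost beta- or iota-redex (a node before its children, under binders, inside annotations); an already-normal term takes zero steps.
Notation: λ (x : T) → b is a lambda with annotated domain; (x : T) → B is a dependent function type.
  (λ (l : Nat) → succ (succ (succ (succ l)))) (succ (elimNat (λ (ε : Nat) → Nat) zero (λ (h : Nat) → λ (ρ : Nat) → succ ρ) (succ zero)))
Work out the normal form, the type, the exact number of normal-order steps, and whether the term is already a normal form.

reduced normal form:
  succ (succ (succ (succ (succ (succ zero)))))
inferred type:
  Nat
reduction steps (normal order): 5
started in normal form: no
first redex: a beta-redex


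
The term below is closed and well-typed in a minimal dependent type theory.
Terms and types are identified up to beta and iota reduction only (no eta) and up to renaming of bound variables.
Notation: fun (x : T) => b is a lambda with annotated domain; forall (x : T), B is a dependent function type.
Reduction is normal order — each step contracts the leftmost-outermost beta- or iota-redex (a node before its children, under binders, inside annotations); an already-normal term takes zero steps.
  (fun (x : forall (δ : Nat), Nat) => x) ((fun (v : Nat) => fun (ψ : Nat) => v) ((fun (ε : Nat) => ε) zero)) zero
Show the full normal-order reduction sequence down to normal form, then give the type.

normal-order reduction:
  (fun (x : forall (δ : Nat), Nat) => x) ((fun (v : Nat) => fun (ψ : Nat) => v) ((fun (ε : Nat) => ε) zero)) zero
  ~> (fun (x : Nat) => fun (δ : Nat) => x) ((fun (v : Nat) => v) zero) zero
  ~> (fun (x : Nat) => (fun (δ : Nat) => δ) zero) zero
  ~> (fun (x : Nat) => x) zero
  ~> zero
the term's type:
  Nat


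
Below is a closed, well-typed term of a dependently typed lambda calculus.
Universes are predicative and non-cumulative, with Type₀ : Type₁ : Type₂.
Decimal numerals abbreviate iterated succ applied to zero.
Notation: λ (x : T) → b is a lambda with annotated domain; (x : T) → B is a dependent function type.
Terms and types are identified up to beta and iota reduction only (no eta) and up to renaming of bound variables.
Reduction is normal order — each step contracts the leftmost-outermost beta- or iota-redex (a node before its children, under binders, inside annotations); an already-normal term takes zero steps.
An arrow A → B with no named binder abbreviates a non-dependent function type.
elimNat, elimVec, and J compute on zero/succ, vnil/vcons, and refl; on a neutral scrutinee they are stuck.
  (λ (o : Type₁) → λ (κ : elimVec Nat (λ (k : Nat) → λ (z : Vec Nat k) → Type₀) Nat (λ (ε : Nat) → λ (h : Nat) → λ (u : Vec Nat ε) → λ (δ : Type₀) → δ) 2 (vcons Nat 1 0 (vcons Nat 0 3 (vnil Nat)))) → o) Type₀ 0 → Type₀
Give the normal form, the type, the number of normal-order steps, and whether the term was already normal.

normal form:
  Type₀ → Type₀
the term's type:
  Type₁
steps to reach normal form (normal order): 2
started in normal form: no
first redex: a beta-redex


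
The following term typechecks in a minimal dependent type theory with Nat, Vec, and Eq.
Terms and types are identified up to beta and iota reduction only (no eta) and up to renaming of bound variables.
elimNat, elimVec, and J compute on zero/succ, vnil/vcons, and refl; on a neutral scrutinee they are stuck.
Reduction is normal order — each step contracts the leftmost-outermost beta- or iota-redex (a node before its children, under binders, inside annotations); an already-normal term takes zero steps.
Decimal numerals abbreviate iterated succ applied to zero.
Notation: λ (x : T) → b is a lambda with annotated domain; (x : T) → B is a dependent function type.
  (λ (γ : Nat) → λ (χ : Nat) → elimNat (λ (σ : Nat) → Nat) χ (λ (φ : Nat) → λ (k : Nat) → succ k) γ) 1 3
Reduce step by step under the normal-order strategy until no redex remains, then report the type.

reduction (normal order):
  (λ (γ : Nat) → λ (χ : Nat) → elimNat (λ (σ : Nat) → Nat) χ (λ (φ : Nat) → λ (k : Nat) → succ k) γ) 1 3
  ~> (λ (γ : Nat) → elimNat (λ (χ : Nat) → Nat) γ (λ (σ : Nat) → λ (φ : Nat) → succ φ) 1) 3
  ~> elimNat (λ (γ : Nat) → Nat) 3 (λ (χ : Nat) → λ (σ : Nat) → succ σ) 1
  ~> (λ (γ : Nat) → λ (χ : Nat) → succ χ) 0 (elimNat (λ (σ : Nat) → Nat) 3 (λ (φ : Nat) → λ (k : Nat) → succ k) 0)
  ~> (λ (γ : Nat) → succ γ) (elimNat (λ (χ : Nat) → Nat) 3 (λ (σ : Nat) → λ (φ : Nat) → succ φ) 0)
  ~> succ (elimNat (λ (γ : Nat) → Nat) 3 (λ (χ : Nat) → λ (σ : Nat) → succ σ) 0)
  ~> 4
type:
  Nat


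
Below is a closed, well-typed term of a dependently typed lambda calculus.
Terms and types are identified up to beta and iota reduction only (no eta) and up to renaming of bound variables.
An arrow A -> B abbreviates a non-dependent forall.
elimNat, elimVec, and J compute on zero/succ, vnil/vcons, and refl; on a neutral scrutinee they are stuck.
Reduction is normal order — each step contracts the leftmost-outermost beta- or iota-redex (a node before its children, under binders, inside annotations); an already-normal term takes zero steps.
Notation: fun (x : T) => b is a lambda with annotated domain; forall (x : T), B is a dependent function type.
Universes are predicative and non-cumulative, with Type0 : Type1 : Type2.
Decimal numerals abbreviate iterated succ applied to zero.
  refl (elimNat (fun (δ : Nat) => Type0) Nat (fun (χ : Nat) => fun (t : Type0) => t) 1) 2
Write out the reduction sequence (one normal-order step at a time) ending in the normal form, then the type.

normal-order reduction:
  refl (elimNat (fun (δ : Nat) => Type0) Nat (fun (χ : Nat) => fun (t : Type0) => t) 1) 2
  ~> refl ((fun (δ : Nat) => fun (χ : Type0) => χ) 0 (elimNat (fun (t : Nat) => Type0) Nat (fun (b : Nat) => fun (v : Type0) => v) 0)) 2
  ~> refl ((fun (δ : Type0) => δ) (elimNat (fun (χ : Nat) => Type0) Nat (fun (t : Nat) => fun (b : Type0) => b) 0)) 2
  ~> refl (elimNat (fun (δ : Nat) => Type0) Nat (fun (χ : Nat) => fun (t : Type0) => t) 0) 2
  ~> refl Nat 2
inferred type:
  Eq Nat 2 2


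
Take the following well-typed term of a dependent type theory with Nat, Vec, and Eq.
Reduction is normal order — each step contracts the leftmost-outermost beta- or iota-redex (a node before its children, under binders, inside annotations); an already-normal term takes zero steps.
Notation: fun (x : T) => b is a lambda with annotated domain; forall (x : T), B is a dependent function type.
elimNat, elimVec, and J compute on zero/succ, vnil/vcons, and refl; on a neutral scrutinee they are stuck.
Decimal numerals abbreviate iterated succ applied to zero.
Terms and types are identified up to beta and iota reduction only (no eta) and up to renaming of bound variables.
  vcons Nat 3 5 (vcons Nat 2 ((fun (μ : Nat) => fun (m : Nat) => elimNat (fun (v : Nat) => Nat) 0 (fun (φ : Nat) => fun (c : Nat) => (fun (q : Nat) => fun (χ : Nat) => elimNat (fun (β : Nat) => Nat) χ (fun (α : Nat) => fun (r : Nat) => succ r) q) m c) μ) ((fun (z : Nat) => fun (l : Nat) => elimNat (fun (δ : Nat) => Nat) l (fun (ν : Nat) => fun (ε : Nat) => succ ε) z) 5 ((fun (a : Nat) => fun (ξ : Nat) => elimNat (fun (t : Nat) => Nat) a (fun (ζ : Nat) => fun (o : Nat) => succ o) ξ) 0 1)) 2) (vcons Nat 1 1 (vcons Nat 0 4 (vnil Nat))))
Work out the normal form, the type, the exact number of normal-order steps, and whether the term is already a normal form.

resulting normal form:
  vcons Nat 3 5 (vcons Nat 2 12 (vcons Nat 1 1 (vcons Nat 0 4 (vnil Nat))))
type:
  Vec Nat 4
normal-order step count: 54
already normal: no
first contracted redex: a beta-redex


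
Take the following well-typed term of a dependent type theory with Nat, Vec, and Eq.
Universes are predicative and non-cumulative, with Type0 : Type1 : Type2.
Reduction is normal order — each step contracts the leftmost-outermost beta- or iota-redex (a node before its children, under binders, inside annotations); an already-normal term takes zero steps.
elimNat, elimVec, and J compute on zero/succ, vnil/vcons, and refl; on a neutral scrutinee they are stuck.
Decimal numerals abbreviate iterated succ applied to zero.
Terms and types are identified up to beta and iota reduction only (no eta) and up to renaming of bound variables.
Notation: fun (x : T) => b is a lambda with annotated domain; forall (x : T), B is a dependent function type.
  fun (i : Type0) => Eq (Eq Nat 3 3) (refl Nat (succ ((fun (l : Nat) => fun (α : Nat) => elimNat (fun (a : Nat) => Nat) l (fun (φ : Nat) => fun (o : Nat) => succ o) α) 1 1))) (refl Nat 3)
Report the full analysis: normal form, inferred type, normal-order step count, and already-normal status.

normal form:
  fun (i : Type0) => Eq (Eq Nat 3 3) (refl Nat 3) (refl Nat 3)
inferred type:
  forall (i : Type0), Type0
normal-order step count: 6
term was already normal: no
first redex: a beta-redex


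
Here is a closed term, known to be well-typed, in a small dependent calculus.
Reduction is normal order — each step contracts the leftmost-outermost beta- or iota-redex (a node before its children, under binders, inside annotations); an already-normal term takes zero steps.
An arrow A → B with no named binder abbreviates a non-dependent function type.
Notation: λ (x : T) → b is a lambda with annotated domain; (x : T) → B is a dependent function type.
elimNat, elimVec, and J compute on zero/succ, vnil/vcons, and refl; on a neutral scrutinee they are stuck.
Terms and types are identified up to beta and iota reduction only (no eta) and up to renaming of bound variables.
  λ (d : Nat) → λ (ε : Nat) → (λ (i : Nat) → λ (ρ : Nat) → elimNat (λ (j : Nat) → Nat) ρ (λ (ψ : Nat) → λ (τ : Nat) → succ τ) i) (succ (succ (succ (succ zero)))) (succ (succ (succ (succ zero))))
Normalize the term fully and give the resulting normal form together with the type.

reduced normal form:
  λ (d : Nat) → λ (ε : Nat) → succ (succ (succ (succ (succ (succ (succ (succ zero)))))))
inferred type:
  Nat → Nat → Nat


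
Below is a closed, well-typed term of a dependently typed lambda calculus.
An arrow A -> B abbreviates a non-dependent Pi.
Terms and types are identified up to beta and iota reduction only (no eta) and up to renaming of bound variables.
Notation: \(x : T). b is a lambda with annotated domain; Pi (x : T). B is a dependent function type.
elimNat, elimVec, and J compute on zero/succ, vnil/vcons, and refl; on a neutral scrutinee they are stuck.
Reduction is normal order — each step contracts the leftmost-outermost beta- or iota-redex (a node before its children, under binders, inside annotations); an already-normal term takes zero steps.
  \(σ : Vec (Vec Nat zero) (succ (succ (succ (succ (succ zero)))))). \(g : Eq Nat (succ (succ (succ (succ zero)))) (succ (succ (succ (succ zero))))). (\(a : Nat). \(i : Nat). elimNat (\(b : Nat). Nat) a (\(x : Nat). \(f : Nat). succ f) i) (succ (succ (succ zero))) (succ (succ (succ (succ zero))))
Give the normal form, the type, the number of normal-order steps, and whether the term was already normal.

resulting normal form:
  \(σ : Vec (Vec Nat zero) (succ (succ (succ (succ (succ zero)))))). \(g : Eq Nat (succ (succ (succ (succ zero)))) (succ (succ (succ (succ zero))))). succ (succ (succ (succ (succ (succ (succ zero))))))
type:
  Vec (Vec Nat zero) (succ (succ (succ (succ (succ zero))))) -> Eq Nat (succ (succ (succ (succ zero)))) (succ (succ (succ (succ zero)))) -> Nat
steps to reach normal form (normal order): 15
started in normal form: no
first redex: a beta-redex
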